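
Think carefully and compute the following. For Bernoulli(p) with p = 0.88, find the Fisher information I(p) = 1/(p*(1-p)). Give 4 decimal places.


For Bernoulli(p), Fisher information is I(p) = 1/(p*(1-p)).
p = 0.88, 1-p = 0.12.
p*(1-p) = 0.1056.
I(p) = 1/0.1056 = 9.4697

9.4697


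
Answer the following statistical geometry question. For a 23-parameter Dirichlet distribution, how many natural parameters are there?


Exponential family dimension calculation:
Dirichlet with 23 components has 23 natural parameters.

23


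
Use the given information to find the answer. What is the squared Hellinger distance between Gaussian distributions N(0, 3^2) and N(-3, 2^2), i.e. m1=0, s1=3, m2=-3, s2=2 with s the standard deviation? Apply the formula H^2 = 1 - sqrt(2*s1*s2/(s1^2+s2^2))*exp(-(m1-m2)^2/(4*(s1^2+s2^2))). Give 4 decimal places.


Squared Hellinger distance for Gaussians:
H^2 = 1 - sqrt(2*s1*s2/(s1^2+s2^2)) * exp(-(m1-m2)^2/(4*(s1^2+s2^2))).
s1^2 = 9, s2^2 = 4, s1^2+s2^2 = 13.
sqrt(2*3*2/(13)) = 0.960769.
(m1-m2)^2 = (3)^2 = 9.
exp(-9/(4*13)) = exp(-0.173077) = 0.841073.
H^2 = 1 - 0.960769*0.841073 = 0.1919

0.1919


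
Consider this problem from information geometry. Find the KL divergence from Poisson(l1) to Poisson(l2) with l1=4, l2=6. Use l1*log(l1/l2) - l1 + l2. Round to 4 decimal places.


KL divergence for Poisson:
KL = l1*log(l1/l2) - l1 + l2.
l1 = 4, l2 = 6.
log(4/6) = -0.405465.
l1*log(l1/l2) = 4 * -0.405465 = -1.62186.
KL = -1.62186 - 4 + 6 = 0.3781

0.3781


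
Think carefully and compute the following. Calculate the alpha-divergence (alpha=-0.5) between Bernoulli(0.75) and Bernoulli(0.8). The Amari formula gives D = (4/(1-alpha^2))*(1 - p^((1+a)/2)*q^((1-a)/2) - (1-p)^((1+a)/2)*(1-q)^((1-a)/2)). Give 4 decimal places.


Amari alpha-divergence:
D = (4/(1-alpha^2))*(1 - p^((1+a)/2)*q^((1-a)/2) - (1-p)^((1+a)/2)*(1-q)^((1-a)/2)).
alpha = -0.5, p = 0.75, q = 0.8.
e1 = (1+alpha)/2 = 0.25, e2 = (1-alpha)/2 = 0.75.
t1 = p^e1 * q^e2 = 0.75^0.25 * 0.8^0.75 = 0.787196.
t2 = (1-p)^e1 * (1-q)^e2 = 0.25^0.25 * 0.2^0.75 = 0.211474.
4/(1-alpha^2) = 5.333333.
D = 5.333333*(1 - 0.787196 - 0.211474) = 0.0071

0.0071


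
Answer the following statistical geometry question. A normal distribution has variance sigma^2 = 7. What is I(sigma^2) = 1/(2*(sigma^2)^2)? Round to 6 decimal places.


Fisher information for variance: I(sigma^2) = 1/(2*sigma^4).
sigma^2 = 7, so sigma^4 = 49.
I = 1/(2*49) = 1/98 = 0.010204

0.010204


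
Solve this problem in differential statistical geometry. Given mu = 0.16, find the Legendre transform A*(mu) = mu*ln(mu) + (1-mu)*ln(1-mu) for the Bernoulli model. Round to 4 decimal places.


Legendre transform for Bernoulli:
A*(mu) = mu*log(mu) + (1-mu)*log(1-mu).
mu = 0.16, 1-mu = 0.84.
mu*log(mu) = 0.16*log(0.16) = -0.293213.
(1-mu)*log(1-mu) = 0.84*log(0.84) = -0.146457.
A* = -0.293213 + -0.146457 = -0.4397

-0.4397


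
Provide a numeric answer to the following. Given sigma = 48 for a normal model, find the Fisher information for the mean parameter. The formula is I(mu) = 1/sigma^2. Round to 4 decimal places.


The Fisher information for the mean of a normal distribution is I(mu) = 1/sigma^2.
sigma = 48, so sigma^2 = 2304.
I(mu) = 1/2304 = 0.0004

0.0004


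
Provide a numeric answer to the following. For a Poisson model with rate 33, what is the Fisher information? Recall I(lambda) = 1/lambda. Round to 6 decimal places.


Fisher information for Poisson: I(lambda) = 1/lambda.
lambda = 33.
I(lambda) = 1/33 = 0.030303

0.030303


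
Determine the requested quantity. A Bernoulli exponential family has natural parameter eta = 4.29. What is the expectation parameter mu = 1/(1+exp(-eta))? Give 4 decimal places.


Dual coordinate (expectation parameter) for Bernoulli:
mu = 1/(1+exp(-eta)).
eta = 4.29.
exp(-eta) = exp(-4.29) = 0.013705.
mu = 1/(1+0.013705) = 0.9865

0.9865


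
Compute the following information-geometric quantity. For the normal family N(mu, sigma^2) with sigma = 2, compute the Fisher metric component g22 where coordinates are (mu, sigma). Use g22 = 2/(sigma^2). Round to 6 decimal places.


For the 2-parameter normal family, the Fisher metric has:
  g11 = 1/sigma^2, g22 = 2/sigma^2.
sigma = 2, sigma^2 = 4.
g22 = 0.500000

0.500000


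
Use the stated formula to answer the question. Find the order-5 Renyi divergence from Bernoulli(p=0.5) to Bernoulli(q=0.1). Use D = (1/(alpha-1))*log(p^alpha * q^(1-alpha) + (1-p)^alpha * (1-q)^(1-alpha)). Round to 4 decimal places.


Renyi divergence of order alpha between Bernoulli distributions:
D = (1/(alpha-1))*log(p^alpha * q^(1-alpha) + (1-p)^alpha * (1-q)^(1-alpha)).
alpha = 5, p = 0.5, q = 0.1.
p^alpha * q^(1-alpha) = 0.5^5 * 0.1^-4 = 312.5.
(1-p)^alpha * (1-q)^(1-alpha) = 0.5^5 * 0.9^-4 = 0.04763.
sum = 312.5 + 0.04763 = 312.54763.
D = (1/4)*log(312.54763) = 1.4362

1.4362


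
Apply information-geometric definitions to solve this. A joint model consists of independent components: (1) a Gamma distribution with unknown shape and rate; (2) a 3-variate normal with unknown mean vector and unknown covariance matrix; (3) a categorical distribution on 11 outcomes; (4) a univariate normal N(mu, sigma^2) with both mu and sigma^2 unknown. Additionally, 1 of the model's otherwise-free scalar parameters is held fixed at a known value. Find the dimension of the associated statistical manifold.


The dimension of a statistical manifold equals the number of free
(independent) real parameters of the model. For a product of independent
blocks the parameter counts add.
- Gamma (shape, rate): 2.
- 3-variate normal: 3 (mean) + 3*4/2 = 6 (symmetric covariance) = 9.
- categorical on 11 outcomes (probabilities sum to 1): 11-1 = 10.
- normal (mu, sigma^2): 2.
Total = 2 + 9 + 10 + 2 = 23.
1 parameter(s) fixed at known values: 23 - 1 = 22.
Dimension = 22

22


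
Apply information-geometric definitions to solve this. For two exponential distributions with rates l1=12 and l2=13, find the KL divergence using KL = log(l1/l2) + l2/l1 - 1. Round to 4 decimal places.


KL divergence for exponential family:
KL = log(l1/l2) + l2/l1 - 1.
log(12/13) = -0.080043.
13/12 = 1.083333.
KL = -0.080043 + 1.083333 - 1 = 0.0033

0.0033


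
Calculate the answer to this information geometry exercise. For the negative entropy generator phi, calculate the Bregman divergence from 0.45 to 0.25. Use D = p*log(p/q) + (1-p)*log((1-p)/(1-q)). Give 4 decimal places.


Bregman divergence with negative entropy generator:
D = p*log(p/q) + (1-p)*log((1-p)/(1-q)).
p = 0.45, q = 0.25.
p*log(p/q) = 0.45*log(0.45/0.25) = 0.264504.
(1-p)*log((1-p)/(1-q)) = 0.55*log(0.55/0.75) = -0.170585.
D = 0.264504 + -0.170585 = 0.0939

0.0939


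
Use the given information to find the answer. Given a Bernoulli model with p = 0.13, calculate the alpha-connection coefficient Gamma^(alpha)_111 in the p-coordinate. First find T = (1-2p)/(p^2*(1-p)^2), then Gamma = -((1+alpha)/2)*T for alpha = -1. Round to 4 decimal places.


Skewness (Amari-Chentsov) tensor: T = (1-2p)/(p^2*(1-p)^2).
p = 0.13, 1-2p = 0.74, p^2 = 0.0169, (1-p)^2 = 0.7569.
T = 0.74/(0.0169 * 0.7569) = 57.850419.
In the p-coordinate, Gamma^(alpha) = Gamma^(0) - (alpha/2)*T with Gamma^(0) = (1/2)*g'(p) = -T/2,
so Gamma^(alpha) = -((1+alpha)/2)*T.
alpha = -1, -(1+alpha)/2 = 0.0.
Gamma = 0.0 * 57.850419 = 0.0000

0.0000


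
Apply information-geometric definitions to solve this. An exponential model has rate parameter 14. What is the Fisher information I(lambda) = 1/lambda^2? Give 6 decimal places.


Fisher information for exponential: I(lambda) = 1/lambda^2.
lambda = 14, lambda^2 = 196.
I = 1/196 = 0.005102

0.005102


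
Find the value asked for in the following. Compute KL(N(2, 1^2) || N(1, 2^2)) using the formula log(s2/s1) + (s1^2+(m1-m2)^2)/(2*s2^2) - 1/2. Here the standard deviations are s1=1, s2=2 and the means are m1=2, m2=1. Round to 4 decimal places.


KL divergence between normal distributions:
KL = log(s2/s1) + (s1^2 + (m1-m2)^2)/(2*s2^2) - 1/2.
log(2/1) = 0.693147.
(1^2 + (2-1)^2)/(2*2^2) = (1 + 1)/8 = 0.25.
KL = 0.693147 + 0.25 - 0.5 = 0.4431

0.4431


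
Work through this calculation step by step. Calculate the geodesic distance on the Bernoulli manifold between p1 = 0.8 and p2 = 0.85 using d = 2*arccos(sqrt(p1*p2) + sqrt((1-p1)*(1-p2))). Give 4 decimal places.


Geodesic distance on Bernoulli manifold:
d(p1,p2) = 2*arccos(sqrt(p1*p2) + sqrt((1-p1)*(1-p2))).
sqrt(p1*p2) = sqrt(0.8*0.85) = 0.824621.
sqrt((1-p1)*(1-p2)) = sqrt(0.2*0.15) = 0.173205.
arg = 0.824621 + 0.173205 = 0.997826.
d = 2*arccos(0.997826) = 0.1319

0.1319


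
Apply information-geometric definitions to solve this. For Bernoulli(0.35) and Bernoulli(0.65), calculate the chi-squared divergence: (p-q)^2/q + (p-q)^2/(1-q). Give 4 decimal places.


Chi-squared divergence between Bernoulli distributions:
chi^2 = (p-q)^2/q + (p-q)^2/(1-q).
p = 0.35, q = 0.65, p-q = -0.3.
(p-q)^2 = 0.09.
term1 = 0.09/0.65 = 0.138462.
term2 = 0.09/0.35 = 0.257143.
chi^2 = 0.138462 + 0.257143 = 0.3956

0.3956


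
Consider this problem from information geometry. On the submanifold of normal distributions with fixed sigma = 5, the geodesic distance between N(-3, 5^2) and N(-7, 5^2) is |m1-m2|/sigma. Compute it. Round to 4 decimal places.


On the fixed-variance normal subfamily, geodesic distance = |m1-m2|/sigma.
|-3 - -7| = 4.
sigma = 5.
d = 4/5 = 0.8000

0.8000


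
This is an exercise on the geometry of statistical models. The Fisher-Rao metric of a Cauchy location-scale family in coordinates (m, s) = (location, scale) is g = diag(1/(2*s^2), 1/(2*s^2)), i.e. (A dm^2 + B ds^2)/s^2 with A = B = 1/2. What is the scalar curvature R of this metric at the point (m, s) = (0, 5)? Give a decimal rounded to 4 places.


The metric has the form g = (A dm^2 + B ds^2)/s^2 with A = 1/2, B = 1/2.
Substitute u = sqrt(A/B)*m: g = B*(du^2 + ds^2)/s^2, i.e. B times the
Poincare upper half-plane metric, which has constant Gaussian curvature -1.
Scaling a 2D metric by a constant c divides the Gaussian curvature by c,
so K = -1/B = -1/(1/2) = -2.0000 everywhere (the point (m, s) = (0, 5) is irrelevant:
the curvature is constant).
Scalar curvature in dimension 2: R = 2K = -2/(1/2) = -4.0000.

-4.0000


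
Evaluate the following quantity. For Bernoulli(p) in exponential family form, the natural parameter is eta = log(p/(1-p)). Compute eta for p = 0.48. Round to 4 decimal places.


Natural parameter for Bernoulli: eta = log(p/(1-p)).
p = 0.48, 1-p = 0.52.
p/(1-p) = 0.923077.
eta = log(0.923077) = -0.0800

-0.0800


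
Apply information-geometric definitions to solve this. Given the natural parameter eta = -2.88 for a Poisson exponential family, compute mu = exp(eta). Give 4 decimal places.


Expectation parameter for Poisson exponential family:
mu = exp(eta).
eta = -2.88.
mu = exp(-2.88) = 0.0561

0.0561


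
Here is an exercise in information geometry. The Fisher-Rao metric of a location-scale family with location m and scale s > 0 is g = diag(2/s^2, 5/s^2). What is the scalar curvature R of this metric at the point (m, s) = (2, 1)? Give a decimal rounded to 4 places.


The metric has the form g = (A dm^2 + B ds^2)/s^2 with A = 2, B = 5.
Substitute u = sqrt(A/B)*m: g = B*(du^2 + ds^2)/s^2, i.e. B times the
Poincare upper half-plane metric, which has constant Gaussian curvature -1.
Scaling a 2D metric by a constant c divides the Gaussian curvature by c,
so K = -1/B = -1/(5) = -0.2000 everywhere (the point (m, s) = (2, 1) is irrelevant:
the curvature is constant).
Scalar curvature in dimension 2: R = 2K = -2/(5) = -0.4000.

-0.4000


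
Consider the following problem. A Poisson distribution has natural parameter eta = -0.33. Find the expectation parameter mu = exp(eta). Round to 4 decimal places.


Expectation parameter for Poisson exponential family:
mu = exp(eta).
eta = -0.33.
mu = exp(-0.33) = 0.7189

0.7189


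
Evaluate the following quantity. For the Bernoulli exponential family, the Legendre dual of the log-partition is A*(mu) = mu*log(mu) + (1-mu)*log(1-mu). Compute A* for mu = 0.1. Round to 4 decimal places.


Legendre transform for Bernoulli:
A*(mu) = mu*log(mu) + (1-mu)*log(1-mu).
mu = 0.1, 1-mu = 0.9.
mu*log(mu) = 0.1*log(0.1) = -0.230259.
(1-mu)*log(1-mu) = 0.9*log(0.9) = -0.094824.
A* = -0.230259 + -0.094824 = -0.3251

-0.3251


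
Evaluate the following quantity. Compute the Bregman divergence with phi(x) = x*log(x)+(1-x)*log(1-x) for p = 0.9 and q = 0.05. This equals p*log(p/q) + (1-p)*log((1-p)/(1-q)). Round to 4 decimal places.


Bregman divergence with negative entropy generator:
D = p*log(p/q) + (1-p)*log((1-p)/(1-q)).
p = 0.9, q = 0.05.
p*log(p/q) = 0.9*log(0.9/0.05) = 2.601335.
(1-p)*log((1-p)/(1-q)) = 0.1*log(0.1/0.95) = -0.225129.
D = 2.601335 + -0.225129 = 2.3762

2.3762


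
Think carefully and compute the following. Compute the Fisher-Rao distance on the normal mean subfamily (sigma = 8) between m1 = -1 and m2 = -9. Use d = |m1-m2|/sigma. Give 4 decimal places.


On the fixed-variance normal subfamily, geodesic distance = |m1-m2|/sigma.
|-1 - -9| = 8.
sigma = 8.
d = 8/8 = 1.0000

1.0000


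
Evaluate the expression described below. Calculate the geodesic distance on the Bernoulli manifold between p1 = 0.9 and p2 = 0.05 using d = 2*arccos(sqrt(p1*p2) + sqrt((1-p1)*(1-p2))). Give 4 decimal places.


Geodesic distance on Bernoulli manifold:
d(p1,p2) = 2*arccos(sqrt(p1*p2) + sqrt((1-p1)*(1-p2))).
sqrt(p1*p2) = sqrt(0.9*0.05) = 0.212132.
sqrt((1-p1)*(1-p2)) = sqrt(0.1*0.95) = 0.308221.
arg = 0.212132 + 0.308221 = 0.520353.
d = 2*arccos(0.520353) = 2.0471

2.0471


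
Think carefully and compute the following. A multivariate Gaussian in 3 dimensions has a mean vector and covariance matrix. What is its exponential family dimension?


Exponential family dimension calculation:
For 3-dim MVN: mean has 3 params, covariance has 3*4/2 = 6 unique entries.
Total dim = 3 + 6 = 9.

9


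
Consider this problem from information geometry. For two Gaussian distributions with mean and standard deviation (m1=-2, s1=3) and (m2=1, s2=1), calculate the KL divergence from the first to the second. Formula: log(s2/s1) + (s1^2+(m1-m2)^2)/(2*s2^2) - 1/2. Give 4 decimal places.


KL divergence between normal distributions:
KL = log(s2/s1) + (s1^2 + (m1-m2)^2)/(2*s2^2) - 1/2.
log(1/3) = -1.098612.
(3^2 + (-2-1)^2)/(2*1^2) = (9 + 9)/2 = 9.0.
KL = -1.098612 + 9.0 - 0.5 = 7.4014

7.4014


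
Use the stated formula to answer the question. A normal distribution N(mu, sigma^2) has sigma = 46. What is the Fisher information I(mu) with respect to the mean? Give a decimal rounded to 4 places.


The Fisher information for the mean of a normal distribution is I(mu) = 1/sigma^2.
sigma = 46, so sigma^2 = 2116.
I(mu) = 1/2116 = 0.0005

0.0005


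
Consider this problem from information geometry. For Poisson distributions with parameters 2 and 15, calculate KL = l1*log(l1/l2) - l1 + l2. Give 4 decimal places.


KL divergence for Poisson:
KL = l1*log(l1/l2) - l1 + l2.
l1 = 2, l2 = 15.
log(2/15) = -2.014903.
l1*log(l1/l2) = 2 * -2.014903 = -4.029806.
KL = -4.029806 - 2 + 15 = 8.9702

8.9702


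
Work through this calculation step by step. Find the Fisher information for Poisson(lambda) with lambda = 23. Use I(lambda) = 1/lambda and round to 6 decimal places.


Fisher information for Poisson: I(lambda) = 1/lambda.
lambda = 23.
I(lambda) = 1/23 = 0.043478

0.043478


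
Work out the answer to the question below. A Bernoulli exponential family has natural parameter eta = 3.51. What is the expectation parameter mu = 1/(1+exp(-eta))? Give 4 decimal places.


Dual coordinate (expectation parameter) for Bernoulli:
mu = 1/(1+exp(-eta)).
eta = 3.51.
exp(-eta) = exp(-3.51) = 0.029897.
mu = 1/(1+0.029897) = 0.9710

0.9710


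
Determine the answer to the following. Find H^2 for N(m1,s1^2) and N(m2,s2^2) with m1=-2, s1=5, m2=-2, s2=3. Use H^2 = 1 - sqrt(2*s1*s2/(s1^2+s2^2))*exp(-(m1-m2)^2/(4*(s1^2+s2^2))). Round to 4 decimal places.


Squared Hellinger distance for Gaussians:
H^2 = 1 - sqrt(2*s1*s2/(s1^2+s2^2)) * exp(-(m1-m2)^2/(4*(s1^2+s2^2))).
s1^2 = 25, s2^2 = 9, s1^2+s2^2 = 34.
sqrt(2*5*3/(34)) = 0.939336.
(m1-m2)^2 = (0)^2 = 0.
exp(-0/(4*34)) = exp(0.0) = 1.0.
H^2 = 1 - 0.939336*1.0 = 0.0607

0.0607


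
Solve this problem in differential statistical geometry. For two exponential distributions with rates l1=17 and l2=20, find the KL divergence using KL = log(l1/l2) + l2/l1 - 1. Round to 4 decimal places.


KL divergence for exponential family:
KL = log(l1/l2) + l2/l1 - 1.
log(17/20) = -0.162519.
20/17 = 1.176471.
KL = -0.162519 + 1.176471 - 1 = 0.0140

0.0140


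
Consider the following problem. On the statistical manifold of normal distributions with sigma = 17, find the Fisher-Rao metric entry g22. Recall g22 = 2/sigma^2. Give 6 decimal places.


For the 2-parameter normal family, the Fisher metric has:
  g11 = 1/sigma^2, g22 = 2/sigma^2.
sigma = 17, sigma^2 = 289.
g22 = 0.006920

0.006920


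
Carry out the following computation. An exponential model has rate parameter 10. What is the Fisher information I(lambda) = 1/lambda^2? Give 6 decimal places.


Fisher information for exponential: I(lambda) = 1/lambda^2.
lambda = 10, lambda^2 = 100.
I = 1/100 = 0.010000

0.010000


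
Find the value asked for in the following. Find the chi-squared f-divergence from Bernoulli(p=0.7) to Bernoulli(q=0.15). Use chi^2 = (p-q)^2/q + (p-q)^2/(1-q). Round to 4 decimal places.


Chi-squared divergence between Bernoulli distributions:
chi^2 = (p-q)^2/q + (p-q)^2/(1-q).
p = 0.7, q = 0.15, p-q = 0.55.
(p-q)^2 = 0.3025.
term1 = 0.3025/0.15 = 2.016667.
term2 = 0.3025/0.85 = 0.355882.
chi^2 = 2.016667 + 0.355882 = 2.3725

2.3725


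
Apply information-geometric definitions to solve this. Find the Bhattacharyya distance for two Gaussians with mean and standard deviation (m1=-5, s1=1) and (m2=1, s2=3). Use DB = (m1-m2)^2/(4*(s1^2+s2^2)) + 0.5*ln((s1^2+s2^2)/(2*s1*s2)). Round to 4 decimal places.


Bhattacharyya distance between two Gaussians:
DB = (m1-m2)^2/(4*(s1^2+s2^2)) + (1/2)*ln((s1^2+s2^2)/(2*s1*s2)).
(m1-m2)^2 = (-6)^2 = 36.
s1^2+s2^2 = 1 + 9 = 10.
term1 = 36/40 = 0.9.
term2 = 0.5*ln(10/6.0) = 0.255413.
DB = 0.9 + 0.255413 = 1.1554

1.1554


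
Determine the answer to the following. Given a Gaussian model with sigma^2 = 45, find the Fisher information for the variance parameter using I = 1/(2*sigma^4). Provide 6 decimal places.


Fisher information for variance: I(sigma^2) = 1/(2*sigma^4).
sigma^2 = 45, so sigma^4 = 2025.
I = 1/(2*2025) = 1/4050 = 0.000247

0.000247


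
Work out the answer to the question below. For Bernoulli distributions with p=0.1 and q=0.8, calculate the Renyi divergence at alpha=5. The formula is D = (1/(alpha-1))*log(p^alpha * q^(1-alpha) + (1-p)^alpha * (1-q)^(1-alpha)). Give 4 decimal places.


Renyi divergence of order alpha between Bernoulli distributions:
D = (1/(alpha-1))*log(p^alpha * q^(1-alpha) + (1-p)^alpha * (1-q)^(1-alpha)).
alpha = 5, p = 0.1, q = 0.8.
p^alpha * q^(1-alpha) = 0.1^5 * 0.8^-4 = 2.4e-05.
(1-p)^alpha * (1-q)^(1-alpha) = 0.9^5 * 0.2^-4 = 369.05625.
sum = 2.4e-05 + 369.05625 = 369.056274.
D = (1/4)*log(369.056274) = 1.4777

1.4777


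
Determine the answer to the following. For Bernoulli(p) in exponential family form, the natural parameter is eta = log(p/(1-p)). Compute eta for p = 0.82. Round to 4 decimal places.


Natural parameter for Bernoulli: eta = log(p/(1-p)).
p = 0.82, 1-p = 0.18.
p/(1-p) = 4.555556.
eta = log(4.555556) = 1.5163

1.5163


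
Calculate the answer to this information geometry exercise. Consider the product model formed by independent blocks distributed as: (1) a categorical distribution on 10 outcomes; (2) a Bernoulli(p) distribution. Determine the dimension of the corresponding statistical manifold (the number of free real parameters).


The dimension of a statistical manifold equals the number of free
(independent) real parameters of the model. For a product of independent
blocks the parameter counts add.
- categorical on 10 outcomes (probabilities sum to 1): 10-1 = 9.
- Bernoulli (p): 1.
Total = 9 + 1 = 10.
Dimension = 10

10


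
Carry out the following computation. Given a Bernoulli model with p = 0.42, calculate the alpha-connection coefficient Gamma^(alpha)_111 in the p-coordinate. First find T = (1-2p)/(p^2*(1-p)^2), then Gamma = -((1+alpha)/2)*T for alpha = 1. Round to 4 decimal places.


Skewness (Amari-Chentsov) tensor: T = (1-2p)/(p^2*(1-p)^2).
p = 0.42, 1-2p = 0.16, p^2 = 0.1764, (1-p)^2 = 0.3364.
T = 0.16/(0.1764 * 0.3364) = 2.696283.
In the p-coordinate, Gamma^(alpha) = Gamma^(0) - (alpha/2)*T with Gamma^(0) = (1/2)*g'(p) = -T/2,
so Gamma^(alpha) = -((1+alpha)/2)*T.
alpha = 1, -(1+alpha)/2 = -1.0.
Gamma = -1.0 * 2.696283 = -2.6963

-2.6963


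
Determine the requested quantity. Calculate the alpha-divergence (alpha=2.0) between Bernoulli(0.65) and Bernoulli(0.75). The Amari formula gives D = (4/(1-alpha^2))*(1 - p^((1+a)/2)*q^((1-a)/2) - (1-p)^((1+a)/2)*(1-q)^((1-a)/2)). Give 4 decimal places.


Amari alpha-divergence:
D = (4/(1-alpha^2))*(1 - p^((1+a)/2)*q^((1-a)/2) - (1-p)^((1+a)/2)*(1-q)^((1-a)/2)).
alpha = 2.0, p = 0.65, q = 0.75.
e1 = (1+alpha)/2 = 1.5, e2 = (1-alpha)/2 = -0.5.
t1 = p^e1 * q^e2 = 0.65^1.5 * 0.75^-0.5 = 0.605117.
t2 = (1-p)^e1 * (1-q)^e2 = 0.35^1.5 * 0.25^-0.5 = 0.414126.
4/(1-alpha^2) = -1.333333.
D = -1.333333*(1 - 0.605117 - 0.414126) = 0.0257

0.0257


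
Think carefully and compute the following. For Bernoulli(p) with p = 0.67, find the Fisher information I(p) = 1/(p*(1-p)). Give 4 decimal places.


For Bernoulli(p), Fisher information is I(p) = 1/(p*(1-p)).
p = 0.67, 1-p = 0.33.
p*(1-p) = 0.2211.
I(p) = 1/0.2211 = 4.5228

4.5228


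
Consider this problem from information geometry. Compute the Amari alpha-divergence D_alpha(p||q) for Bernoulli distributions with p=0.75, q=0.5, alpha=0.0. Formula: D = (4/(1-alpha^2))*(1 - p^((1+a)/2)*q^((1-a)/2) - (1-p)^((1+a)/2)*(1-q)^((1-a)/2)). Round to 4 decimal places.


Amari alpha-divergence:
D = (4/(1-alpha^2))*(1 - p^((1+a)/2)*q^((1-a)/2) - (1-p)^((1+a)/2)*(1-q)^((1-a)/2)).
alpha = 0.0, p = 0.75, q = 0.5.
e1 = (1+alpha)/2 = 0.5, e2 = (1-alpha)/2 = 0.5.
t1 = p^e1 * q^e2 = 0.75^0.5 * 0.5^0.5 = 0.612372.
t2 = (1-p)^e1 * (1-q)^e2 = 0.25^0.5 * 0.5^0.5 = 0.353553.
4/(1-alpha^2) = 4.0.
D = 4.0*(1 - 0.612372 - 0.353553) = 0.1363

0.1363


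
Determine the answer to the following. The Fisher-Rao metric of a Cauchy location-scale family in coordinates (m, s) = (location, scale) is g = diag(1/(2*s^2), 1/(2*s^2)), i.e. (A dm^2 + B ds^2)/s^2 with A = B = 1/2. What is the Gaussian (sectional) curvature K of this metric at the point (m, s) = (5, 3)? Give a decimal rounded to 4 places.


The metric has the form g = (A dm^2 + B ds^2)/s^2 with A = 1/2, B = 1/2.
Substitute u = sqrt(A/B)*m: g = B*(du^2 + ds^2)/s^2, i.e. B times the
Poincare upper half-plane metric, which has constant Gaussian curvature -1.
Scaling a 2D metric by a constant c divides the Gaussian curvature by c,
so K = -1/B = -1/(1/2) = -2.0000 everywhere (the point (m, s) = (5, 3) is irrelevant:
the curvature is constant).
The requested Gaussian curvature is K = -2.0000.

-2.0000


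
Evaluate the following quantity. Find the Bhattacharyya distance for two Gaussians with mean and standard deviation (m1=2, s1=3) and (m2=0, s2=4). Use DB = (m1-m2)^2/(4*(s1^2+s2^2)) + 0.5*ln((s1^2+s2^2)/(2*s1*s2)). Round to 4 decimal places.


Bhattacharyya distance between two Gaussians:
DB = (m1-m2)^2/(4*(s1^2+s2^2)) + (1/2)*ln((s1^2+s2^2)/(2*s1*s2)).
(m1-m2)^2 = (2)^2 = 4.
s1^2+s2^2 = 9 + 16 = 25.
term1 = 4/100 = 0.04.
term2 = 0.5*ln(25/24.0) = 0.020411.
DB = 0.04 + 0.020411 = 0.0604

0.0604


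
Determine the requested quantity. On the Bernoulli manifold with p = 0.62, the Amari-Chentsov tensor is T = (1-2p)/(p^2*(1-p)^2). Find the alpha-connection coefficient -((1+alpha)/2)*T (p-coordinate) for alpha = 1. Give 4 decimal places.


Skewness (Amari-Chentsov) tensor: T = (1-2p)/(p^2*(1-p)^2).
p = 0.62, 1-2p = -0.24, p^2 = 0.3844, (1-p)^2 = 0.1444.
T = -0.24/(0.3844 * 0.1444) = -4.323751.
In the p-coordinate, Gamma^(alpha) = Gamma^(0) - (alpha/2)*T with Gamma^(0) = (1/2)*g'(p) = -T/2,
so Gamma^(alpha) = -((1+alpha)/2)*T.
alpha = 1, -(1+alpha)/2 = -1.0.
Gamma = -1.0 * -4.323751 = 4.3238

4.3238


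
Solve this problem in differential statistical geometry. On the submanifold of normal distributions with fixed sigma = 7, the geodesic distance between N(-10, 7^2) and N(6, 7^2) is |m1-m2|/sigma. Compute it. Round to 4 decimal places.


On the fixed-variance normal subfamily, geodesic distance = |m1-m2|/sigma.
|-10 - 6| = 16.
sigma = 7.
d = 16/7 = 2.2857

2.2857


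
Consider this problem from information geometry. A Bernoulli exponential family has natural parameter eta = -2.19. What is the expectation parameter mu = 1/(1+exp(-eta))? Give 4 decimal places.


Dual coordinate (expectation parameter) for Bernoulli:
mu = 1/(1+exp(-eta)).
eta = -2.19.
exp(-eta) = exp(2.19) = 8.935213.
mu = 1/(1+8.935213) = 0.1007

0.1007


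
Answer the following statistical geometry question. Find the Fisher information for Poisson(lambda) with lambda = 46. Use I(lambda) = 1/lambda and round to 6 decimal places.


Fisher information for Poisson: I(lambda) = 1/lambda.
lambda = 46.
I(lambda) = 1/46 = 0.021739

0.021739


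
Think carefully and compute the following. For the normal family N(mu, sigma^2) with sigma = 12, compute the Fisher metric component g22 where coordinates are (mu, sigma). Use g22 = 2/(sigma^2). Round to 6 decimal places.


For the 2-parameter normal family, the Fisher metric has:
  g11 = 1/sigma^2, g22 = 2/sigma^2.
sigma = 12, sigma^2 = 144.
g22 = 0.013889

0.013889


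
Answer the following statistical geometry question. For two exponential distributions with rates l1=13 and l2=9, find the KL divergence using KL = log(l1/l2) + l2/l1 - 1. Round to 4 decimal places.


KL divergence for exponential family:
KL = log(l1/l2) + l2/l1 - 1.
log(13/9) = 0.367725.
9/13 = 0.692308.
KL = 0.367725 + 0.692308 - 1 = 0.0600

0.0600


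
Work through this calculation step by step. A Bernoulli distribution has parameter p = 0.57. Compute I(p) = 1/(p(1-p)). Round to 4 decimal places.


For Bernoulli(p), Fisher information is I(p) = 1/(p*(1-p)).
p = 0.57, 1-p = 0.43.
p*(1-p) = 0.2451.
I(p) = 1/0.2451 = 4.0800

4.0800


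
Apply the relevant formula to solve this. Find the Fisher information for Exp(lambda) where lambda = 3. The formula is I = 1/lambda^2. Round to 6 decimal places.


Fisher information for exponential: I(lambda) = 1/lambda^2.
lambda = 3, lambda^2 = 9.
I = 1/9 = 0.111111

0.111111


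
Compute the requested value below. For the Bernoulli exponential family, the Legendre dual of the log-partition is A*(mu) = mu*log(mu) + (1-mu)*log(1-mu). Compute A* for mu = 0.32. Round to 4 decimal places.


Legendre transform for Bernoulli:
A*(mu) = mu*log(mu) + (1-mu)*log(1-mu).
mu = 0.32, 1-mu = 0.68.
mu*log(mu) = 0.32*log(0.32) = -0.364619.
(1-mu)*log(1-mu) = 0.68*log(0.68) = -0.26225.
A* = -0.364619 + -0.26225 = -0.6269

-0.6269


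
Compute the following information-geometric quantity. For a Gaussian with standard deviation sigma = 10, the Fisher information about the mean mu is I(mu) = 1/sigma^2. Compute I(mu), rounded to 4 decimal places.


The Fisher information for the mean of a normal distribution is I(mu) = 1/sigma^2.
sigma = 10, so sigma^2 = 100.
I(mu) = 1/100 = 0.0100

0.0100


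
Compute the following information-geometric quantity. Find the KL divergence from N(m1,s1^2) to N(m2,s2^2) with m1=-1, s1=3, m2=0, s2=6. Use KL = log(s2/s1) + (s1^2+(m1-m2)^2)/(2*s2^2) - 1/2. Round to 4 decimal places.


KL divergence between normal distributions:
KL = log(s2/s1) + (s1^2 + (m1-m2)^2)/(2*s2^2) - 1/2.
log(6/3) = 0.693147.
(3^2 + (-1-0)^2)/(2*6^2) = (9 + 1)/72 = 0.138889.
KL = 0.693147 + 0.138889 - 0.5 = 0.3320

0.3320


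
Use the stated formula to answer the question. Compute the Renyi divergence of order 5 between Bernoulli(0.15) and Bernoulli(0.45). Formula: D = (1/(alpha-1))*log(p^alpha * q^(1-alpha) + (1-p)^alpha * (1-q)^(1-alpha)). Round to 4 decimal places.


Renyi divergence of order alpha between Bernoulli distributions:
D = (1/(alpha-1))*log(p^alpha * q^(1-alpha) + (1-p)^alpha * (1-q)^(1-alpha)).
alpha = 5, p = 0.15, q = 0.45.
p^alpha * q^(1-alpha) = 0.15^5 * 0.45^-4 = 0.001852.
(1-p)^alpha * (1-q)^(1-alpha) = 0.85^5 * 0.55^-4 = 4.848907.
sum = 0.001852 + 4.848907 = 4.850759.
D = (1/4)*log(4.850759) = 0.3948

0.3948


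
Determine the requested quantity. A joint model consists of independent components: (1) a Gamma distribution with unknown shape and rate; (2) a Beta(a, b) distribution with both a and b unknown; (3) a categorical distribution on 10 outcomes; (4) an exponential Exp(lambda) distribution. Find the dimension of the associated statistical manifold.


The dimension of a statistical manifold equals the number of free
(independent) real parameters of the model. For a product of independent
blocks the parameter counts add.
- Gamma (shape, rate): 2.
- Beta (a, b): 2.
- categorical on 10 outcomes (probabilities sum to 1): 10-1 = 9.
- exponential (lambda): 1.
Total = 2 + 2 + 9 + 1 = 14.
Dimension = 14

14


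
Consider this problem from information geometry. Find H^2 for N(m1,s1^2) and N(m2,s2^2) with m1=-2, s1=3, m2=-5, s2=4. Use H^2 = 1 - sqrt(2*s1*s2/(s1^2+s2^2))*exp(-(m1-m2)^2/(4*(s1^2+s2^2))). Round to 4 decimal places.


Squared Hellinger distance for Gaussians:
H^2 = 1 - sqrt(2*s1*s2/(s1^2+s2^2)) * exp(-(m1-m2)^2/(4*(s1^2+s2^2))).
s1^2 = 9, s2^2 = 16, s1^2+s2^2 = 25.
sqrt(2*3*4/(25)) = 0.979796.
(m1-m2)^2 = (3)^2 = 9.
exp(-9/(4*25)) = exp(-0.09) = 0.913931.
H^2 = 1 - 0.979796*0.913931 = 0.1045

0.1045


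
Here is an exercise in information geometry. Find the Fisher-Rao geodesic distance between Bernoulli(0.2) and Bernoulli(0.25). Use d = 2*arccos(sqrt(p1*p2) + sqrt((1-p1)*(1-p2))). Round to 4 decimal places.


Geodesic distance on Bernoulli manifold:
d(p1,p2) = 2*arccos(sqrt(p1*p2) + sqrt((1-p1)*(1-p2))).
sqrt(p1*p2) = sqrt(0.2*0.25) = 0.223607.
sqrt((1-p1)*(1-p2)) = sqrt(0.8*0.75) = 0.774597.
arg = 0.223607 + 0.774597 = 0.998203.
d = 2*arccos(0.998203) = 0.1199

0.1199


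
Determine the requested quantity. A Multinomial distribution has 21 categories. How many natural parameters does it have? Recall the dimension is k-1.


Exponential family dimension calculation:
For Multinomial with k=21 categories, dim = k-1 = 20.

20


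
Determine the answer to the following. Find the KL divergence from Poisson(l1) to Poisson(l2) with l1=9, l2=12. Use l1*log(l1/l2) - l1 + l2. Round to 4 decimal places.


KL divergence for Poisson:
KL = l1*log(l1/l2) - l1 + l2.
l1 = 9, l2 = 12.
log(9/12) = -0.287682.
l1*log(l1/l2) = 9 * -0.287682 = -2.589139.
KL = -2.589139 - 9 + 12 = 0.4109

0.4109


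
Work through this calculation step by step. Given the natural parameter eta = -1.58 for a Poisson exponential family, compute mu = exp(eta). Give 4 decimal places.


Expectation parameter for Poisson exponential family:
mu = exp(eta).
eta = -1.58.
mu = exp(-1.58) = 0.2060

0.2060


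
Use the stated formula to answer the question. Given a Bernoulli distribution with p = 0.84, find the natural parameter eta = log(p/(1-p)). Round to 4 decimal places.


Natural parameter for Bernoulli: eta = log(p/(1-p)).
p = 0.84, 1-p = 0.16.
p/(1-p) = 5.25.
eta = log(5.25) = 1.6582

1.6582


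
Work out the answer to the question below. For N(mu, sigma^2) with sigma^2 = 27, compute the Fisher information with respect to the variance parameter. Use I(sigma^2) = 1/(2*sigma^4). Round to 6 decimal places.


Fisher information for variance: I(sigma^2) = 1/(2*sigma^4).
sigma^2 = 27, so sigma^4 = 729.
I = 1/(2*729) = 1/1458 = 0.000686

0.000686


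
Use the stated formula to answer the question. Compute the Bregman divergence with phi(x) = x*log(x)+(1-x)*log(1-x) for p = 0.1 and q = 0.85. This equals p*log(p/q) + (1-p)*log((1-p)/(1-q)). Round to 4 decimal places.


Bregman divergence with negative entropy generator:
D = p*log(p/q) + (1-p)*log((1-p)/(1-q)).
p = 0.1, q = 0.85.
p*log(p/q) = 0.1*log(0.1/0.85) = -0.214007.
(1-p)*log((1-p)/(1-q)) = 0.9*log(0.9/0.15) = 1.612584.
D = -0.214007 + 1.612584 = 1.3986

1.3986


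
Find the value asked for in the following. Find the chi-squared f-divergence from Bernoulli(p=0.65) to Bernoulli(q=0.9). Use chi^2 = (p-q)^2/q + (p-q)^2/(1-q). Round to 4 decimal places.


Chi-squared divergence between Bernoulli distributions:
chi^2 = (p-q)^2/q + (p-q)^2/(1-q).
p = 0.65, q = 0.9, p-q = -0.25.
(p-q)^2 = 0.0625.
term1 = 0.0625/0.9 = 0.069444.
term2 = 0.0625/0.1 = 0.625.
chi^2 = 0.069444 + 0.625 = 0.6944

0.6944


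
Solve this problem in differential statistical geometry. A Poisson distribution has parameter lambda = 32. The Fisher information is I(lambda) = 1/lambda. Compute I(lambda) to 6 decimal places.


Fisher information for Poisson: I(lambda) = 1/lambda.
lambda = 32.
I(lambda) = 1/32 = 0.031250

0.031250


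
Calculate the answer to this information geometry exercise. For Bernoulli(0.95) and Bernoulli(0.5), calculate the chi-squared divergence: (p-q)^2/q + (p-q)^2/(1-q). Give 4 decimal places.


Chi-squared divergence between Bernoulli distributions:
chi^2 = (p-q)^2/q + (p-q)^2/(1-q).
p = 0.95, q = 0.5, p-q = 0.45.
(p-q)^2 = 0.2025.
term1 = 0.2025/0.5 = 0.405.
term2 = 0.2025/0.5 = 0.405.
chi^2 = 0.405 + 0.405 = 0.8100

0.8100


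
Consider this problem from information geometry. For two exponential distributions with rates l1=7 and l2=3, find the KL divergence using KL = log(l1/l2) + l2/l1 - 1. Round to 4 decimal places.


KL divergence for exponential family:
KL = log(l1/l2) + l2/l1 - 1.
log(7/3) = 0.847298.
3/7 = 0.428571.
KL = 0.847298 + 0.428571 - 1 = 0.2759

0.2759


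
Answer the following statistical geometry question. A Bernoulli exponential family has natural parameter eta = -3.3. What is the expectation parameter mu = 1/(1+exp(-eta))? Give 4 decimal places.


Dual coordinate (expectation parameter) for Bernoulli:
mu = 1/(1+exp(-eta)).
eta = -3.3.
exp(-eta) = exp(3.3) = 27.112639.
mu = 1/(1+27.112639) = 0.0356

0.0356


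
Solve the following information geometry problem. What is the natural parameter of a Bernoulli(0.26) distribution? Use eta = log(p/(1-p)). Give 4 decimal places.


Natural parameter for Bernoulli: eta = log(p/(1-p)).
p = 0.26, 1-p = 0.74.
p/(1-p) = 0.351351.
eta = log(0.351351) = -1.0460

-1.0460


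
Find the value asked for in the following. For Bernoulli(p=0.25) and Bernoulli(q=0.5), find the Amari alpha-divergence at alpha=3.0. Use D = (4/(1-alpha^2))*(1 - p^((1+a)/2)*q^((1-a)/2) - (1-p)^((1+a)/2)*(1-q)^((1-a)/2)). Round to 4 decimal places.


Amari alpha-divergence:
D = (4/(1-alpha^2))*(1 - p^((1+a)/2)*q^((1-a)/2) - (1-p)^((1+a)/2)*(1-q)^((1-a)/2)).
alpha = 3.0, p = 0.25, q = 0.5.
e1 = (1+alpha)/2 = 2.0, e2 = (1-alpha)/2 = -1.0.
t1 = p^e1 * q^e2 = 0.25^2.0 * 0.5^-1.0 = 0.125.
t2 = (1-p)^e1 * (1-q)^e2 = 0.75^2.0 * 0.5^-1.0 = 1.125.
4/(1-alpha^2) = -0.5.
D = -0.5*(1 - 0.125 - 1.125) = 0.1250

0.1250


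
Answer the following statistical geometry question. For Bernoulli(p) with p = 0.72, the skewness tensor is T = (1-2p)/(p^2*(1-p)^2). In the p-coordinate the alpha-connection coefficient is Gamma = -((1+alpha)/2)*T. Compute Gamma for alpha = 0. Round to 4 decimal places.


Skewness (Amari-Chentsov) tensor: T = (1-2p)/(p^2*(1-p)^2).
p = 0.72, 1-2p = -0.44, p^2 = 0.5184, (1-p)^2 = 0.0784.
T = -0.44/(0.5184 * 0.0784) = -10.82609.
In the p-coordinate, Gamma^(alpha) = Gamma^(0) - (alpha/2)*T with Gamma^(0) = (1/2)*g'(p) = -T/2,
so Gamma^(alpha) = -((1+alpha)/2)*T.
alpha = 0, -(1+alpha)/2 = -0.5.
Gamma = -0.5 * -10.82609 = 5.4130

5.4130


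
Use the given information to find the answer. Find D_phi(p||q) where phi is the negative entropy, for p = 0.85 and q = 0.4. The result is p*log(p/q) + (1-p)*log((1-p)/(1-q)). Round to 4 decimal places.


Bregman divergence with negative entropy generator:
D = p*log(p/q) + (1-p)*log((1-p)/(1-q)).
p = 0.85, q = 0.4.
p*log(p/q) = 0.85*log(0.85/0.4) = 0.640706.
(1-p)*log((1-p)/(1-q)) = 0.15*log(0.15/0.6) = -0.207944.
D = 0.640706 + -0.207944 = 0.4328

0.4328


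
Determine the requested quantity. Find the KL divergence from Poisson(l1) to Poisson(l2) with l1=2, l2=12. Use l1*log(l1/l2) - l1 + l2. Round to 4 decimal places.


KL divergence for Poisson:
KL = l1*log(l1/l2) - l1 + l2.
l1 = 2, l2 = 12.
log(2/12) = -1.791759.
l1*log(l1/l2) = 2 * -1.791759 = -3.583519.
KL = -3.583519 - 2 + 12 = 6.4165

6.4165


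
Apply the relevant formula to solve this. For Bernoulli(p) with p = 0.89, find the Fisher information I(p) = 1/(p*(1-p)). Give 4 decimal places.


For Bernoulli(p), Fisher information is I(p) = 1/(p*(1-p)).
p = 0.89, 1-p = 0.11.
p*(1-p) = 0.0979.
I(p) = 1/0.0979 = 10.2145

10.2145


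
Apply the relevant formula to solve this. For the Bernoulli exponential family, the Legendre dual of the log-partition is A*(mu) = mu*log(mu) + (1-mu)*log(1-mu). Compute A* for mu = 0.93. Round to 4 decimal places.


Legendre transform for Bernoulli:
A*(mu) = mu*log(mu) + (1-mu)*log(1-mu).
mu = 0.93, 1-mu = 0.07.
mu*log(mu) = 0.93*log(0.93) = -0.067491.
(1-mu)*log(1-mu) = 0.07*log(0.07) = -0.186148.
A* = -0.067491 + -0.186148 = -0.2536

-0.2536


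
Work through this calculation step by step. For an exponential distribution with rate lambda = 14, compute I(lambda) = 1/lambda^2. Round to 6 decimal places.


Fisher information for exponential: I(lambda) = 1/lambda^2.
lambda = 14, lambda^2 = 196.
I = 1/196 = 0.005102

0.005102


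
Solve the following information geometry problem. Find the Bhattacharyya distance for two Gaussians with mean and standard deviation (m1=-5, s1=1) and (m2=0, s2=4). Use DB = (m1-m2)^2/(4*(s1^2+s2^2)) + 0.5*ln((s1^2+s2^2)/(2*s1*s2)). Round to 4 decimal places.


Bhattacharyya distance between two Gaussians:
DB = (m1-m2)^2/(4*(s1^2+s2^2)) + (1/2)*ln((s1^2+s2^2)/(2*s1*s2)).
(m1-m2)^2 = (-5)^2 = 25.
s1^2+s2^2 = 1 + 16 = 17.
term1 = 25/68 = 0.367647.
term2 = 0.5*ln(17/8.0) = 0.376886.
DB = 0.367647 + 0.376886 = 0.7445

0.7445


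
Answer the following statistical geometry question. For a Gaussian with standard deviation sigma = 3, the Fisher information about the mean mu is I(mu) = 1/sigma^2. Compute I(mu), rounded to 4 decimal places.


The Fisher information for the mean of a normal distribution is I(mu) = 1/sigma^2.
sigma = 3, so sigma^2 = 9.
I(mu) = 1/9 = 0.1111

0.1111


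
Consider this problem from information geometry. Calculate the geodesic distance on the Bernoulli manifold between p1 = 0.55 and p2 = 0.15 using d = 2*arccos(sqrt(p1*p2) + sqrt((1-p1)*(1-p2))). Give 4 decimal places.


Geodesic distance on Bernoulli manifold:
d(p1,p2) = 2*arccos(sqrt(p1*p2) + sqrt((1-p1)*(1-p2))).
sqrt(p1*p2) = sqrt(0.55*0.15) = 0.287228.
sqrt((1-p1)*(1-p2)) = sqrt(0.45*0.85) = 0.618466.
arg = 0.287228 + 0.618466 = 0.905694.
d = 2*arccos(0.905694) = 0.8756

0.8756


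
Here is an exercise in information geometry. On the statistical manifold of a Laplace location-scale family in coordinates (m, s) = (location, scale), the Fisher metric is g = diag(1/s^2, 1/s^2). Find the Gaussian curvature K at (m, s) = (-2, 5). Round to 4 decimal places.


The metric has the form g = (A dm^2 + B ds^2)/s^2 with A = 1, B = 1.
Substitute u = sqrt(A/B)*m: g = B*(du^2 + ds^2)/s^2, i.e. B times the
Poincare upper half-plane metric, which has constant Gaussian curvature -1.
Scaling a 2D metric by a constant c divides the Gaussian curvature by c,
so K = -1/B = -1/(1) = -1.0000 everywhere (the point (m, s) = (-2, 5) is irrelevant:
the curvature is constant).
The requested Gaussian curvature is K = -1.0000.

-1.0000


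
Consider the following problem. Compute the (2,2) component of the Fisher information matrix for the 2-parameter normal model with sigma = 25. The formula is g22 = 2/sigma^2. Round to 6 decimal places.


For the 2-parameter normal family, the Fisher metric has:
  g11 = 1/sigma^2, g22 = 2/sigma^2.
sigma = 25, sigma^2 = 625.
g22 = 0.003200

0.003200
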